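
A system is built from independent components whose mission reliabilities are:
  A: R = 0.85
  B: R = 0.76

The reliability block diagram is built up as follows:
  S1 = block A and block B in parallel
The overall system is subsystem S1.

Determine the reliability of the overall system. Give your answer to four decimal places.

0.9640

Parallel (A and B): 1 − (1 − 0.850000)(1 − 0.760000) = 0.9640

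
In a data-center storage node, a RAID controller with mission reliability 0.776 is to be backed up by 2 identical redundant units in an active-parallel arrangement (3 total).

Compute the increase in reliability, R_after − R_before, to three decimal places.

0.213

R_before = 0.776
R_after = 1 − (1 − 0.776)^3 = 0.989
ΔR = 0.989 − 0.776 = 0.213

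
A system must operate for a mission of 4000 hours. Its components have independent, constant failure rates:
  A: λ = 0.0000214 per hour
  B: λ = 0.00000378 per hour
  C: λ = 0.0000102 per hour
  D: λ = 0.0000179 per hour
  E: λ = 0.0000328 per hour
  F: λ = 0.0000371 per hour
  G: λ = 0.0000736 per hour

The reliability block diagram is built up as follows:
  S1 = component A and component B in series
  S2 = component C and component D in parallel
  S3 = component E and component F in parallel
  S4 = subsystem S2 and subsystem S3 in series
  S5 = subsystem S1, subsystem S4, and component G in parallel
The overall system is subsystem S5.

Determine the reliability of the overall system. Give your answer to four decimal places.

R(A) = exp(−0.0000214 × 4000) = 0.917961
R(B) = exp(−0.00000378 × 4000) = 0.984994
R(C) = exp(−0.0000102 × 4000) = 0.960021
R(D) = exp(−0.0000179 × 4000) = 0.930903
R(E) = exp(−0.0000328 × 4000) = 0.877042
R(F) = exp(−0.0000371 × 4000) = 0.862086
R(G) = exp(−0.0000736 × 4000) = 0.744978
Series (A and B): 0.917961 × 0.984994 = 0.904186
Parallel (C and D): 1 − (1 − 0.960021)(1 − 0.930903) = 0.997238
Parallel (E and F): 1 − (1 − 0.877042)(1 − 0.862086) = 0.983042
Series ([0.997238] and [0.983042]): 0.997238 × 0.983042 = 0.980327
Parallel ([0.904186], [0.980327], and G): 1 − (1 − 0.904186)(1 − 0.980327)(1 − 0.744978) = 0.9995

0.9995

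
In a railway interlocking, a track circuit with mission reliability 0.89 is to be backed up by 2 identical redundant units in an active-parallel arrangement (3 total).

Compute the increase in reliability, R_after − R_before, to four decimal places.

0.1087

R_before = 0.89
R_after = 1 − (1 − 0.89)^3 = 0.9987
ΔR = 0.9987 − 0.89 = 0.1087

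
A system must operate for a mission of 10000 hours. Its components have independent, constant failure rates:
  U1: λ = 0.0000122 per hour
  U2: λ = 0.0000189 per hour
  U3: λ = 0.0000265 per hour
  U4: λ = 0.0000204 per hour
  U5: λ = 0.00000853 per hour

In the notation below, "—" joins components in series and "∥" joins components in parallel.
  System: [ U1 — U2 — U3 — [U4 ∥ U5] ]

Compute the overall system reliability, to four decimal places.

0.5537

R(U1) = exp(−0.0000122 × 10000) = 0.885148
R(U2) = exp(−0.0000189 × 10000) = 0.827787
R(U3) = exp(−0.0000265 × 10000) = 0.767206
R(U4) = exp(−0.0000204 × 10000) = 0.815462
R(U5) = exp(−0.00000853 × 10000) = 0.918237
Parallel (U4 and U5): 1 − (1 − 0.815462)(1 − 0.918237) = 0.984912
Series (U1, U2, U3, and [0.984912]): 0.885148 × 0.827787 × 0.767206 × 0.984912 = 0.5537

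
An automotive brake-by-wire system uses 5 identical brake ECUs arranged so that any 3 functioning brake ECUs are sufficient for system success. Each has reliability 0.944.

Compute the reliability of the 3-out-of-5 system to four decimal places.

R = Σ_{i=3}^{5} C(5,i) p^i (1−p)^{5−i} with p = 0.944
C(5,3)·0.944^3·0.056^2 = 0.026381
C(5,4)·0.944^4·0.056^1 = 0.222355
C(5,5)·0.944^5·0.056^0 = 0.749652
Sum = 0.9984

0.9984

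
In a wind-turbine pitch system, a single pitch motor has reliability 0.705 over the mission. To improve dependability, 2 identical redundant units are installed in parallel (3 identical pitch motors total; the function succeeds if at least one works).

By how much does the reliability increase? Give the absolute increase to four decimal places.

0.2693

R_before = 0.705
R_after = 1 − (1 − 0.705)^3 = 0.9743
ΔR = 0.9743 − 0.705 = 0.2693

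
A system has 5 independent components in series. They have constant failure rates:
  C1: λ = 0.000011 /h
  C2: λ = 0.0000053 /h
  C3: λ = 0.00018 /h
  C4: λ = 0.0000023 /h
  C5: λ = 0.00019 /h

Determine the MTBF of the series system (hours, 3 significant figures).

Series of exponential components: λ_sys = Σ λ_i
λ_sys = 0.000011 + 0.0000053 + 0.00018 + 0.0000023 + 0.00019 = 3.8860e-04 /h
MTBF = 1 / λ_sys = 2570 h

2570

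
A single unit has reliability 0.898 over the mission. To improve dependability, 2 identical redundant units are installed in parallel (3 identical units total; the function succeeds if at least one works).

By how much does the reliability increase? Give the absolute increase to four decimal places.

R_before = 0.898
R_after = 1 − (1 − 0.898)^3 = 0.9989
ΔR = 0.9989 − 0.898 = 0.1009

0.1009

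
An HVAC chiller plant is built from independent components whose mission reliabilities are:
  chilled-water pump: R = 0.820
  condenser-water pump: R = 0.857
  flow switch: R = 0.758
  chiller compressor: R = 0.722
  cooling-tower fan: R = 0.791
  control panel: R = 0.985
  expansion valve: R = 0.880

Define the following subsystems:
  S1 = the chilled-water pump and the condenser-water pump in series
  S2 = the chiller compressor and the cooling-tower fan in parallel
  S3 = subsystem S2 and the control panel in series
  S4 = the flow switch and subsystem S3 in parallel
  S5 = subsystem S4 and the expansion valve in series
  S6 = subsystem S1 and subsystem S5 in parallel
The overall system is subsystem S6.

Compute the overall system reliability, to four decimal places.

0.9598

Series (chilled-water pump and condenser-water pump): 0.820000 × 0.857000 = 0.702740
Parallel (chiller compressor and cooling-tower fan): 1 − (1 − 0.722000)(1 − 0.791000) = 0.941898
Series ([0.941898] and control panel): 0.941898 × 0.985000 = 0.927770
Parallel (flow switch and [0.927770]): 1 − (1 − 0.758000)(1 − 0.927770) = 0.982520
Series ([0.982520] and expansion valve): 0.982520 × 0.880000 = 0.864618
Parallel ([0.702740] and [0.864618]): 1 − (1 − 0.702740)(1 − 0.864618) = 0.9598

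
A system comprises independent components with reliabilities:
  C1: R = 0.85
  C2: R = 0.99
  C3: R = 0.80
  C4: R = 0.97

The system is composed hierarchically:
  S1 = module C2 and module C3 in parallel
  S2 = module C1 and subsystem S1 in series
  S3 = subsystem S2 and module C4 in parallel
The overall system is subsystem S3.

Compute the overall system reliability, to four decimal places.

0.9954

Parallel (C2 and C3): 1 − (1 − 0.990000)(1 − 0.800000) = 0.998000
Series (C1 and [0.998000]): 0.850000 × 0.998000 = 0.848300
Parallel ([0.848300] and C4): 1 − (1 − 0.848300)(1 − 0.970000) = 0.9954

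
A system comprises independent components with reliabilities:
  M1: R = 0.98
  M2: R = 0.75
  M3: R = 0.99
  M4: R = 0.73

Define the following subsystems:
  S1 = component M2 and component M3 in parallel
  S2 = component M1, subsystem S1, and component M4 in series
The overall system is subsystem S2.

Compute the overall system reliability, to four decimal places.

0.7136

Parallel (M2 and M3): 1 − (1 − 0.750000)(1 − 0.990000) = 0.997500
Series (M1, [0.997500], and M4): 0.980000 × 0.997500 × 0.730000 = 0.7136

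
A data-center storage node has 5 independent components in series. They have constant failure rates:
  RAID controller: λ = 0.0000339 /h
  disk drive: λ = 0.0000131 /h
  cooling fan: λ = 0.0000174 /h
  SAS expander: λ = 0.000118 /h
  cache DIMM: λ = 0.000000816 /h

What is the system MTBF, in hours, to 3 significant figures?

5460

Series of exponential components: λ_sys = Σ λ_i
λ_sys = 0.0000339 + 0.0000131 + 0.0000174 + 0.000118 + 0.000000816 = 1.8322e-04 /h
MTBF = 1 / λ_sys = 5460 h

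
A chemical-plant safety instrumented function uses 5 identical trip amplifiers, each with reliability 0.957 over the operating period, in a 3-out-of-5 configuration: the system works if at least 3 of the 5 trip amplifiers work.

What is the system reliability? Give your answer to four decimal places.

0.9993

R = Σ_{i=3}^{5} C(5,i) p^i (1−p)^{5−i} with p = 0.957
C(5,3)·0.957^3·0.043^2 = 0.016206
C(5,4)·0.957^4·0.043^1 = 0.180338
C(5,5)·0.957^5·0.043^0 = 0.802712
Sum = 0.9993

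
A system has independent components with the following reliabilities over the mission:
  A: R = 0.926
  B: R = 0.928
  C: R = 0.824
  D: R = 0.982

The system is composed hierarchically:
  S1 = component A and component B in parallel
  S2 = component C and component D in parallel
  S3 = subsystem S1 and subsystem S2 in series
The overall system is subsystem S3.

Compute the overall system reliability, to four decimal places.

Parallel (A and B): 1 − (1 − 0.926000)(1 − 0.928000) = 0.994672
Parallel (C and D): 1 − (1 − 0.824000)(1 − 0.982000) = 0.996832
Series ([0.994672] and [0.996832]): 0.994672 × 0.996832 = 0.9915

0.9915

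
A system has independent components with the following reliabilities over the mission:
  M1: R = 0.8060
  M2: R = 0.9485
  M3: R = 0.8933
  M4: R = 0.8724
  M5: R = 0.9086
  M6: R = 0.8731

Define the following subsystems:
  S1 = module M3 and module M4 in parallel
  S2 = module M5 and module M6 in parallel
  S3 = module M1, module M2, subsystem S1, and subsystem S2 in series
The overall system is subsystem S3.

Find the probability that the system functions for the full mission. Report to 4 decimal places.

Parallel (M3 and M4): 1 − (1 − 0.893300)(1 − 0.872400) = 0.986385
Parallel (M5 and M6): 1 − (1 − 0.908600)(1 − 0.873100) = 0.988401
Series (M1, M2, [0.986385], and [0.988401]): 0.806000 × 0.948500 × 0.986385 × 0.988401 = 0.7453

0.7453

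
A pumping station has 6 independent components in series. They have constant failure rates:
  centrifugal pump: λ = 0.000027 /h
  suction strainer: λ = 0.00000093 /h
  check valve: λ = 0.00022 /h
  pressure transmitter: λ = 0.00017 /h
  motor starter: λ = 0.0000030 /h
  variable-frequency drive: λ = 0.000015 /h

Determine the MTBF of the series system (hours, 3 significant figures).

Series of exponential components: λ_sys = Σ λ_i
λ_sys = 0.000027 + 0.00000093 + 0.00022 + 0.00017 + 0.0000030 + 0.000015 = 4.3593e-04 /h
MTBF = 1 / λ_sys = 2290 h

2290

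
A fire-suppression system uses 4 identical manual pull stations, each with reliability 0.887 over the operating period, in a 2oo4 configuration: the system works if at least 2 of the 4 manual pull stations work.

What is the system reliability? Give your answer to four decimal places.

R = Σ_{i=2}^{4} C(4,i) p^i (1−p)^{4−i} with p = 0.887
C(4,2)·0.887^2·0.113^2 = 0.060278
C(4,3)·0.887^3·0.113^1 = 0.315435
C(4,4)·0.887^4·0.113^0 = 0.619005
Sum = 0.9947

0.9947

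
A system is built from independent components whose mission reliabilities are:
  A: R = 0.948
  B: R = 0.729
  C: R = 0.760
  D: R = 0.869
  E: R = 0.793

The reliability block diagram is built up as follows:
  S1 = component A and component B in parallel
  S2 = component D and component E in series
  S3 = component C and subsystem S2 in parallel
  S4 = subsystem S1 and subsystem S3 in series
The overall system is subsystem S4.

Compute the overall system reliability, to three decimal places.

Parallel (A and B): 1 − (1 − 0.94800)(1 − 0.72900) = 0.98591
Series (D and E): 0.86900 × 0.79300 = 0.68912
Parallel (C and [0.68912]): 1 − (1 − 0.76000)(1 − 0.68912) = 0.92539
Series ([0.98591] and [0.92539]): 0.98591 × 0.92539 = 0.912

0.912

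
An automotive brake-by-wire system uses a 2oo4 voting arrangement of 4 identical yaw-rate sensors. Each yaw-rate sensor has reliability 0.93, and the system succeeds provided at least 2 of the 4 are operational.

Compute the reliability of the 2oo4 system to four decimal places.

0.9987

R = Σ_{i=2}^{4} C(4,i) p^i (1−p)^{4−i} with p = 0.93
C(4,2)·0.93^2·0.07^2 = 0.025428
C(4,3)·0.93^3·0.07^1 = 0.225220
C(4,4)·0.93^4·0.07^0 = 0.748052
Sum = 0.9987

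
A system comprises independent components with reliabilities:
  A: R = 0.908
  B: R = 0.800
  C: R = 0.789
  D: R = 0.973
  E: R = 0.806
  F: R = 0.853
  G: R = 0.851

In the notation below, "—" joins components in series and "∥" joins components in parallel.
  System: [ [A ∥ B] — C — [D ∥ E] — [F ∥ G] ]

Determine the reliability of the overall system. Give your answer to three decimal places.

0.754

Parallel (A and B): 1 − (1 − 0.90800)(1 − 0.80000) = 0.98160
Parallel (D and E): 1 − (1 − 0.97300)(1 − 0.80600) = 0.99476
Parallel (F and G): 1 − (1 − 0.85300)(1 − 0.85100) = 0.97810
Series ([0.98160], C, [0.99476], and [0.97810]): 0.98160 × 0.78900 × 0.99476 × 0.97810 = 0.754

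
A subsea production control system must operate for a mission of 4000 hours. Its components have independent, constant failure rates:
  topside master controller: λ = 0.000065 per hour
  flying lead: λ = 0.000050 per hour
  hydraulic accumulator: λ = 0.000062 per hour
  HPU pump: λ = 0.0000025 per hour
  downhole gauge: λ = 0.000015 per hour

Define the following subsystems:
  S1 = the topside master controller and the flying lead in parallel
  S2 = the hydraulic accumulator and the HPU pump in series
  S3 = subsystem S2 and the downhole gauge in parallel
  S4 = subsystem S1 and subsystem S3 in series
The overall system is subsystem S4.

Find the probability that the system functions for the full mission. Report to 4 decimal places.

R(topside master controller) = exp(−0.000065 × 4000) = 0.771052
R(flying lead) = exp(−0.000050 × 4000) = 0.818731
R(hydraulic accumulator) = exp(−0.000062 × 4000) = 0.780360
R(HPU pump) = exp(−0.0000025 × 4000) = 0.990050
R(downhole gauge) = exp(−0.000015 × 4000) = 0.941765
Parallel (topside master controller and flying lead): 1 − (1 − 0.771052)(1 − 0.818731) = 0.958499
Series (hydraulic accumulator and HPU pump): 0.780360 × 0.990050 = 0.772595
Parallel ([0.772595] and downhole gauge): 1 − (1 − 0.772595)(1 − 0.941765) = 0.986757
Series ([0.958499] and [0.986757]): 0.958499 × 0.986757 = 0.9458

0.9458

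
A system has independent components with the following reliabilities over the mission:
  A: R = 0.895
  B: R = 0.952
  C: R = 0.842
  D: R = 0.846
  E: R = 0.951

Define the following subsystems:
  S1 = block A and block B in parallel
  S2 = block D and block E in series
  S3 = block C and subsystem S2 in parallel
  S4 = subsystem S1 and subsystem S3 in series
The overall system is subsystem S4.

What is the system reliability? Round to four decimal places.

Parallel (A and B): 1 − (1 − 0.895000)(1 − 0.952000) = 0.994960
Series (D and E): 0.846000 × 0.951000 = 0.804546
Parallel (C and [0.804546]): 1 − (1 − 0.842000)(1 − 0.804546) = 0.969118
Series ([0.994960] and [0.969118]): 0.994960 × 0.969118 = 0.9642

0.9642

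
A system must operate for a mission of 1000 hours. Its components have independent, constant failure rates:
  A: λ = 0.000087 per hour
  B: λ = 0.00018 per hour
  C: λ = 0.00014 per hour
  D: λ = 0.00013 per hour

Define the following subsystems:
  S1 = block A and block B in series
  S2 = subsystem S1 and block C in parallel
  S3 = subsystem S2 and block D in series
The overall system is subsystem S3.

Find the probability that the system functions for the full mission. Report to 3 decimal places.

R(A) = exp(−0.000087 × 1000) = 0.91668
R(B) = exp(−0.00018 × 1000) = 0.83527
R(C) = exp(−0.00014 × 1000) = 0.86936
R(D) = exp(−0.00013 × 1000) = 0.87810
Series (A and B): 0.91668 × 0.83527 = 0.76568
Parallel ([0.76568] and C): 1 − (1 − 0.76568)(1 − 0.86936) = 0.96939
Series ([0.96939] and D): 0.96939 × 0.87810 = 0.851

0.851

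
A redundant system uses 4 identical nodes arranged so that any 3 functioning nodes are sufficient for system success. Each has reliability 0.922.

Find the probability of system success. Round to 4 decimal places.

0.9672

R = Σ_{i=3}^{4} C(4,i) p^i (1−p)^{4−i} with p = 0.922
C(4,3)·0.922^3·0.078^1 = 0.244539
C(4,4)·0.922^4·0.078^0 = 0.722643
Sum = 0.9672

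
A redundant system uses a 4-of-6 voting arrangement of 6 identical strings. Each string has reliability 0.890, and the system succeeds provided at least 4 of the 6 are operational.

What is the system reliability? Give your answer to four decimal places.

R = Σ_{i=4}^{6} C(6,i) p^i (1−p)^{6−i} with p = 0.890
C(6,4)·0.890^4·0.110^2 = 0.113877
C(6,5)·0.890^5·0.110^1 = 0.368548
C(6,6)·0.890^6·0.110^0 = 0.496981
Sum = 0.9794

0.9794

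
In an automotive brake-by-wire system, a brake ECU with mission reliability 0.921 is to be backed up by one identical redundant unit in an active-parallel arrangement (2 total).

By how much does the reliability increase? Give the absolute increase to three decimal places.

0.073

R_before = 0.921
R_after = 1 − (1 − 0.921)^2 = 0.994
ΔR = 0.994 − 0.921 = 0.073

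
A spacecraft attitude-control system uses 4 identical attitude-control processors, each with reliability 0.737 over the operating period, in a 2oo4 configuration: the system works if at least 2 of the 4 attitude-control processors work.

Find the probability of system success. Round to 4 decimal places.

0.9416

R = Σ_{i=2}^{4} C(4,i) p^i (1−p)^{4−i} with p = 0.737
C(4,2)·0.737^2·0.263^2 = 0.225423
C(4,3)·0.737^3·0.263^1 = 0.421132
C(4,4)·0.737^4·0.263^0 = 0.295033
Sum = 0.9416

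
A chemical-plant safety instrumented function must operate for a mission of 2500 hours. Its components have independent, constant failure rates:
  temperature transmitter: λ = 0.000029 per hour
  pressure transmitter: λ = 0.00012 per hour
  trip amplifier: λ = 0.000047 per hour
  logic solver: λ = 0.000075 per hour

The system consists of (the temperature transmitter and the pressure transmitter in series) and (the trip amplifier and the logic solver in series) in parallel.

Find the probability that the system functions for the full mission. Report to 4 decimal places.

R(temperature transmitter) = exp(−0.000029 × 2500) = 0.930066
R(pressure transmitter) = exp(−0.00012 × 2500) = 0.740818
R(trip amplifier) = exp(−0.000047 × 2500) = 0.889141
R(logic solver) = exp(−0.000075 × 2500) = 0.829029
Series (temperature transmitter and pressure transmitter): 0.930066 × 0.740818 = 0.689010
Series (trip amplifier and logic solver): 0.889141 × 0.829029 = 0.737124
Parallel ([0.689010] and [0.737124]): 1 − (1 − 0.689010)(1 − 0.737124) = 0.9182

0.9182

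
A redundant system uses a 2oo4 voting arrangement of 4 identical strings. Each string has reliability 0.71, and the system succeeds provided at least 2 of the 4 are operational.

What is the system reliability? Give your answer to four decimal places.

0.9237

R = Σ_{i=2}^{4} C(4,i) p^i (1−p)^{4−i} with p = 0.71
C(4,2)·0.71^2·0.29^2 = 0.254369
C(4,3)·0.71^3·0.29^1 = 0.415177
C(4,4)·0.71^4·0.29^0 = 0.254117
Sum = 0.9237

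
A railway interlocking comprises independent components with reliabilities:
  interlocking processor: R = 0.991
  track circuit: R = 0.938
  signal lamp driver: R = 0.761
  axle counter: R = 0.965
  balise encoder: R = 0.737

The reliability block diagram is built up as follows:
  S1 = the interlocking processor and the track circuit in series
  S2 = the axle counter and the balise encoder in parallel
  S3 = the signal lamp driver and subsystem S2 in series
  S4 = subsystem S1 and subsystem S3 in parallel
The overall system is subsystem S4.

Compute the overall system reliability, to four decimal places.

0.9827

Series (interlocking processor and track circuit): 0.991000 × 0.938000 = 0.929558
Parallel (axle counter and balise encoder): 1 − (1 − 0.965000)(1 − 0.737000) = 0.990795
Series (signal lamp driver and [0.990795]): 0.761000 × 0.990795 = 0.753995
Parallel ([0.929558] and [0.753995]): 1 − (1 − 0.929558)(1 − 0.753995) = 0.9827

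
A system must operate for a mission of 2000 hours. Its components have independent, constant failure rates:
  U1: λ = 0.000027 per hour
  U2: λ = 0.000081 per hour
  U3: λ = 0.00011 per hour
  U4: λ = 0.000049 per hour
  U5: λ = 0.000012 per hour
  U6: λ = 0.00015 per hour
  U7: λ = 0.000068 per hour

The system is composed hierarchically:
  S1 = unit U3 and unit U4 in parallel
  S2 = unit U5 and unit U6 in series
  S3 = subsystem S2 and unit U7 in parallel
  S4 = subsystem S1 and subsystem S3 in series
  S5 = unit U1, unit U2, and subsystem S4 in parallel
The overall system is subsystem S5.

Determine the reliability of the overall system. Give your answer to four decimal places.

R(U1) = exp(−0.000027 × 2000) = 0.947432
R(U2) = exp(−0.000081 × 2000) = 0.850441
R(U3) = exp(−0.00011 × 2000) = 0.802519
R(U4) = exp(−0.000049 × 2000) = 0.906649
R(U5) = exp(−0.000012 × 2000) = 0.976286
R(U6) = exp(−0.00015 × 2000) = 0.740818
R(U7) = exp(−0.000068 × 2000) = 0.872843
Parallel (U3 and U4): 1 − (1 − 0.802519)(1 − 0.906649) = 0.981565
Series (U5 and U6): 0.976286 × 0.740818 = 0.723250
Parallel ([0.723250] and U7): 1 − (1 − 0.723250)(1 − 0.872843) = 0.964809
Series ([0.981565] and [0.964809]): 0.981565 × 0.964809 = 0.947023
Parallel (U1, U2, and [0.947023]): 1 − (1 − 0.947432)(1 − 0.850441)(1 − 0.947023) = 0.9996

0.9996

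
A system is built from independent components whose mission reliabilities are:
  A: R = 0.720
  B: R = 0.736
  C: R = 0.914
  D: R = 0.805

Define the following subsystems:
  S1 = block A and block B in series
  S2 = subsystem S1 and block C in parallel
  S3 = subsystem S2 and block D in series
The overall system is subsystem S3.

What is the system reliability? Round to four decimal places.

Series (A and B): 0.720000 × 0.736000 = 0.529920
Parallel ([0.529920] and C): 1 − (1 − 0.529920)(1 − 0.914000) = 0.959573
Series ([0.959573] and D): 0.959573 × 0.805000 = 0.7725

0.7725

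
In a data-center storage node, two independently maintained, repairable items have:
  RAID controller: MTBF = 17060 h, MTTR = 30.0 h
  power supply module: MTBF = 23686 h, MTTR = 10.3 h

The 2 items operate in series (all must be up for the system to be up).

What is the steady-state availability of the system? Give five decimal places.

A(RAID controller) = MTBF/(MTBF+MTTR) = 17060/(17060+30.0) = 0.998245
A(power supply module) = MTBF/(MTBF+MTTR) = 23686/(23686+10.3) = 0.999565
Series availability: 0.998245 × 0.999565 = 0.99781

0.99781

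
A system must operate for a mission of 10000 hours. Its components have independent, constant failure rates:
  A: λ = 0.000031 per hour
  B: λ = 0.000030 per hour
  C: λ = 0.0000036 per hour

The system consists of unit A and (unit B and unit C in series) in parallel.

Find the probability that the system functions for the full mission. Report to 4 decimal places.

R(A) = exp(−0.000031 × 10000) = 0.733447
R(B) = exp(−0.000030 × 10000) = 0.740818
R(C) = exp(−0.0000036 × 10000) = 0.964640
Series (B and C): 0.740818 × 0.964640 = 0.714623
Parallel (A and [0.714623]): 1 − (1 − 0.733447)(1 − 0.714623) = 0.9239

0.9239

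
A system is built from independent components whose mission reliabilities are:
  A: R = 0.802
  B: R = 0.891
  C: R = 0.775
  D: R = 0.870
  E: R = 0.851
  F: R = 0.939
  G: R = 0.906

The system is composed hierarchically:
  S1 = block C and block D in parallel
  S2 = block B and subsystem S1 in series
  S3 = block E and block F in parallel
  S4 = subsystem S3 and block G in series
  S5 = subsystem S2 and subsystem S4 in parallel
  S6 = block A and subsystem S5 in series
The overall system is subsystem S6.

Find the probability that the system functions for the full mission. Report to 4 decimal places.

0.7909

Parallel (C and D): 1 − (1 − 0.775000)(1 − 0.870000) = 0.970750
Series (B and [0.970750]): 0.891000 × 0.970750 = 0.864938
Parallel (E and F): 1 − (1 − 0.851000)(1 − 0.939000) = 0.990911
Series ([0.990911] and G): 0.990911 × 0.906000 = 0.897765
Parallel ([0.864938] and [0.897765]): 1 − (1 − 0.864938)(1 − 0.897765) = 0.986192
Series (A and [0.986192]): 0.802000 × 0.986192 = 0.7909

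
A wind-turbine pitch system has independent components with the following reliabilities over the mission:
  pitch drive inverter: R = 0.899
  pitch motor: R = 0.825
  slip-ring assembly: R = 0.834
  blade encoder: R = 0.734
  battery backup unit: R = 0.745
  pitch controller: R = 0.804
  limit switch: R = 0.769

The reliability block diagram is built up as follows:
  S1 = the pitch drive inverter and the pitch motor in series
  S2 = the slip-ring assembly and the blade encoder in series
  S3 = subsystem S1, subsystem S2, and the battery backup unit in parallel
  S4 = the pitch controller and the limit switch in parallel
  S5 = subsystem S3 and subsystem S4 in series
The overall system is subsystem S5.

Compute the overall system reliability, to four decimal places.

0.9303

Series (pitch drive inverter and pitch motor): 0.899000 × 0.825000 = 0.741675
Series (slip-ring assembly and blade encoder): 0.834000 × 0.734000 = 0.612156
Parallel ([0.741675], [0.612156], and battery backup unit): 1 − (1 − 0.741675)(1 − 0.612156)(1 − 0.745000) = 0.974452
Parallel (pitch controller and limit switch): 1 − (1 − 0.804000)(1 − 0.769000) = 0.954724
Series ([0.974452] and [0.954724]): 0.974452 × 0.954724 = 0.9303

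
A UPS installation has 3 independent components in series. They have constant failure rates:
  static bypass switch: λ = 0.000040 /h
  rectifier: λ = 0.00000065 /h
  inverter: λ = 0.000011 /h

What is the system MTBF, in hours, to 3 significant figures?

19400

Series of exponential components: λ_sys = Σ λ_i
λ_sys = 0.000040 + 0.00000065 + 0.000011 = 5.1650e-05 /h
MTBF = 1 / λ_sys = 19400 h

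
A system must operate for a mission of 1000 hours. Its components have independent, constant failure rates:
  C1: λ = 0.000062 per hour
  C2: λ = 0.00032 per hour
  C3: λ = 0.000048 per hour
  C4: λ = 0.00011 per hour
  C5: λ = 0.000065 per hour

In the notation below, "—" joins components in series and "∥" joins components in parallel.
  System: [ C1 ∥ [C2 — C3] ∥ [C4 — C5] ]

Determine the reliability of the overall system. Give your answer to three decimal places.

R(C1) = exp(−0.000062 × 1000) = 0.93988
R(C2) = exp(−0.00032 × 1000) = 0.72615
R(C3) = exp(−0.000048 × 1000) = 0.95313
R(C4) = exp(−0.00011 × 1000) = 0.89583
R(C5) = exp(−0.000065 × 1000) = 0.93707
Series (C2 and C3): 0.72615 × 0.95313 = 0.69212
Series (C4 and C5): 0.89583 × 0.93707 = 0.83946
Parallel (C1, [0.69212], and [0.83946]): 1 − (1 − 0.93988)(1 − 0.69212)(1 − 0.83946) = 0.997

0.997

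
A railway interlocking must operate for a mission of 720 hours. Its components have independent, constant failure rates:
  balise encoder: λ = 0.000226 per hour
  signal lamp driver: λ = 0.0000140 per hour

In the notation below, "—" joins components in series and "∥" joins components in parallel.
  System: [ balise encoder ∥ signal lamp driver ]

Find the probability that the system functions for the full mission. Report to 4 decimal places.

0.9985

R(balise encoder) = exp(−0.000226 × 720) = 0.849829
R(signal lamp driver) = exp(−0.0000140 × 720) = 0.989971
Parallel (balise encoder and signal lamp driver): 1 − (1 − 0.849829)(1 − 0.989971) = 0.9985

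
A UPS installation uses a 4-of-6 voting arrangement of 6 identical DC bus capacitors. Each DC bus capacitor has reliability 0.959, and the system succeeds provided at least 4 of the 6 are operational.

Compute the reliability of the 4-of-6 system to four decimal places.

0.9987

R = Σ_{i=4}^{6} C(6,i) p^i (1−p)^{6−i} with p = 0.959
C(6,4)·0.959^4·0.041^2 = 0.021327
C(6,5)·0.959^5·0.041^1 = 0.199539
C(6,6)·0.959^6·0.041^0 = 0.777878
Sum = 0.9987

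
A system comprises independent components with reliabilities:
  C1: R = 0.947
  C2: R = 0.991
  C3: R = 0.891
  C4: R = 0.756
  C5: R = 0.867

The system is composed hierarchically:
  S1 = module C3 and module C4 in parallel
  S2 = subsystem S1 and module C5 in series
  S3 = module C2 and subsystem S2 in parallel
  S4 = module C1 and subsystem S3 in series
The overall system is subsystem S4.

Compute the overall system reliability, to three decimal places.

0.946

Parallel (C3 and C4): 1 − (1 − 0.89100)(1 − 0.75600) = 0.97340
Series ([0.97340] and C5): 0.97340 × 0.86700 = 0.84394
Parallel (C2 and [0.84394]): 1 − (1 − 0.99100)(1 − 0.84394) = 0.99860
Series (C1 and [0.99860]): 0.94700 × 0.99860 = 0.946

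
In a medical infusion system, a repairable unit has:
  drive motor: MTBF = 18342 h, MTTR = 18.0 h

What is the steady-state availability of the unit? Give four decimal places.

0.9990

A(drive motor) = MTBF/(MTBF+MTTR) = 18342/(18342+18.0) = 0.9990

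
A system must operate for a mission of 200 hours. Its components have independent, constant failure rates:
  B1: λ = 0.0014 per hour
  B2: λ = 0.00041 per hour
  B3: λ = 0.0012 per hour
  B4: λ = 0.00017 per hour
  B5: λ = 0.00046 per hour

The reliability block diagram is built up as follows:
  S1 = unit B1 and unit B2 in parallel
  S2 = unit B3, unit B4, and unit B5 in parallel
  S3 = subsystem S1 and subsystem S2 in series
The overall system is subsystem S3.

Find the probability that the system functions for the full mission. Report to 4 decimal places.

R(B1) = exp(−0.0014 × 200) = 0.755784
R(B2) = exp(−0.00041 × 200) = 0.921272
R(B3) = exp(−0.0012 × 200) = 0.786628
R(B4) = exp(−0.00017 × 200) = 0.966572
R(B5) = exp(−0.00046 × 200) = 0.912105
Parallel (B1 and B2): 1 − (1 − 0.755784)(1 − 0.921272) = 0.980773
Parallel (B3, B4, and B5): 1 − (1 − 0.786628)(1 − 0.966572)(1 − 0.912105) = 0.999373
Series ([0.980773] and [0.999373]): 0.980773 × 0.999373 = 0.9802

0.9802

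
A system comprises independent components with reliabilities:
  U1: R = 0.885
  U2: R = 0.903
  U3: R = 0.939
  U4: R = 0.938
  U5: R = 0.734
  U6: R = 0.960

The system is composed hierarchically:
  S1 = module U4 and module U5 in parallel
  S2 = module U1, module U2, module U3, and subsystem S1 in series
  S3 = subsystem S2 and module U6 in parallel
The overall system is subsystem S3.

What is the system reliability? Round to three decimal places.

Parallel (U4 and U5): 1 − (1 − 0.93800)(1 − 0.73400) = 0.98351
Series (U1, U2, U3, and [0.98351]): 0.88500 × 0.90300 × 0.93900 × 0.98351 = 0.73803
Parallel ([0.73803] and U6): 1 − (1 − 0.73803)(1 − 0.96000) = 0.990

0.990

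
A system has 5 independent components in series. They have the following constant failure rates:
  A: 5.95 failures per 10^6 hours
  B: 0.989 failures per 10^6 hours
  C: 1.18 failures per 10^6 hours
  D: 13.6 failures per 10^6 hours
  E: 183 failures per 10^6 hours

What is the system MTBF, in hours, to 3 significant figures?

4880

Series of exponential components: λ_sys = Σ λ_i
λ_sys = 0.00000595 + 0.000000989 + 0.00000118 + 0.0000136 + 0.000183 = 2.0472e-04 /h
MTBF = 1 / λ_sys = 4880 h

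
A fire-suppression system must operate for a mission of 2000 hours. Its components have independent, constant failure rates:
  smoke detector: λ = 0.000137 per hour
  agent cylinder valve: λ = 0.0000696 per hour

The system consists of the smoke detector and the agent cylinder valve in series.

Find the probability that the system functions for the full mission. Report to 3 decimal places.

0.662

R(smoke detector) = exp(−0.000137 × 2000) = 0.76033
R(agent cylinder valve) = exp(−0.0000696 × 2000) = 0.87005
Series (smoke detector and agent cylinder valve): 0.76033 × 0.87005 = 0.662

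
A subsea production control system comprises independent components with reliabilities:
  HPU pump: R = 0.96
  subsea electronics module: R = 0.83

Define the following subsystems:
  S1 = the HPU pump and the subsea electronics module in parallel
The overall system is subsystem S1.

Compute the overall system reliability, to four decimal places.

0.9932

Parallel (HPU pump and subsea electronics module): 1 − (1 − 0.960000)(1 − 0.830000) = 0.9932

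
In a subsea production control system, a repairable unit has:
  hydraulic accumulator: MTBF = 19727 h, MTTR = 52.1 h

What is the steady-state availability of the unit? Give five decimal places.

0.99737

A(hydraulic accumulator) = MTBF/(MTBF+MTTR) = 19727/(19727+52.1) = 0.99737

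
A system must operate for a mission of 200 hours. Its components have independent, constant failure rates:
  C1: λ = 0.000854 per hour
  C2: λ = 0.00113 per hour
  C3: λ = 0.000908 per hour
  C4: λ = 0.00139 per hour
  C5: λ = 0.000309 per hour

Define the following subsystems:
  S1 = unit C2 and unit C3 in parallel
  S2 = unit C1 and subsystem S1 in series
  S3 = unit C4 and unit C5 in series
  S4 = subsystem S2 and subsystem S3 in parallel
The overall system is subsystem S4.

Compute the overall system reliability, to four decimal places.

R(C1) = exp(−0.000854 × 200) = 0.842990
R(C2) = exp(−0.00113 × 200) = 0.797718
R(C3) = exp(−0.000908 × 200) = 0.833935
R(C4) = exp(−0.00139 × 200) = 0.757297
R(C5) = exp(−0.000309 × 200) = 0.940071
Parallel (C2 and C3): 1 − (1 − 0.797718)(1 − 0.833935) = 0.966408
Series (C1 and [0.966408]): 0.842990 × 0.966408 = 0.814672
Series (C4 and C5): 0.757297 × 0.940071 = 0.711913
Parallel ([0.814672] and [0.711913]): 1 − (1 − 0.814672)(1 − 0.711913) = 0.9466

0.9466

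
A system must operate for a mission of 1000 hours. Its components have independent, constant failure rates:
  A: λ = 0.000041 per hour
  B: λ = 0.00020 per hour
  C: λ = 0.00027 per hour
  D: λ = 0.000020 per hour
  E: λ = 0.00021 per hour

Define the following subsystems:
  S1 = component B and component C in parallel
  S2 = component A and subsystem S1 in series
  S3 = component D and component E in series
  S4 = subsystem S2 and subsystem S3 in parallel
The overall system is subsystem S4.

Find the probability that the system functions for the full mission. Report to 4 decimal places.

R(A) = exp(−0.000041 × 1000) = 0.959829
R(B) = exp(−0.00020 × 1000) = 0.818731
R(C) = exp(−0.00027 × 1000) = 0.763379
R(D) = exp(−0.000020 × 1000) = 0.980199
R(E) = exp(−0.00021 × 1000) = 0.810584
Parallel (B and C): 1 − (1 − 0.818731)(1 − 0.763379) = 0.957108
Series (A and [0.957108]): 0.959829 × 0.957108 = 0.918660
Series (D and E): 0.980199 × 0.810584 = 0.794534
Parallel ([0.918660] and [0.794534]): 1 − (1 − 0.918660)(1 − 0.794534) = 0.9833

0.9833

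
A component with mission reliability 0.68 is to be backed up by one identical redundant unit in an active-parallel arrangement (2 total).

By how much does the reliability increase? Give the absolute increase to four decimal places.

R_before = 0.68
R_after = 1 − (1 − 0.68)^2 = 0.8976
ΔR = 0.8976 − 0.68 = 0.2176

0.2176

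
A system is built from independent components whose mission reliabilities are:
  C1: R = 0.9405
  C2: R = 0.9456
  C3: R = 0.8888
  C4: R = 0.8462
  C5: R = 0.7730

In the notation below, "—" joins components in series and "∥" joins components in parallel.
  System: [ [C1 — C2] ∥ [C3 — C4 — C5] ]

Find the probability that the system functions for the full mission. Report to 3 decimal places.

Series (C1 and C2): 0.94050 × 0.94560 = 0.88934
Series (C3, C4, and C5): 0.88880 × 0.84620 × 0.77300 = 0.58138
Parallel ([0.88934] and [0.58138]): 1 − (1 − 0.88934)(1 − 0.58138) = 0.954

0.954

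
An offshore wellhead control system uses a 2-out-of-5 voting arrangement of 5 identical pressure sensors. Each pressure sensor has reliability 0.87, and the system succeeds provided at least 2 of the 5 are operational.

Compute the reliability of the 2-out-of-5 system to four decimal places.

0.9987

R = Σ_{i=2}^{5} C(5,i) p^i (1−p)^{5−i} with p = 0.87
C(5,2)·0.87^2·0.13^3 = 0.016629
C(5,3)·0.87^3·0.13^2 = 0.111287
C(5,4)·0.87^4·0.13^1 = 0.372383
C(5,5)·0.87^5·0.13^0 = 0.498421
Sum = 0.9987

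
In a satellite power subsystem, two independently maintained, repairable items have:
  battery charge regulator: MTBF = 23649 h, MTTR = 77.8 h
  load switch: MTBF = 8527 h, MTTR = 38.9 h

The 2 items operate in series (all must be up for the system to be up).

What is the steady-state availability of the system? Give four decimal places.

0.9922

A(battery charge regulator) = MTBF/(MTBF+MTTR) = 23649/(23649+77.8) = 0.996721
A(load switch) = MTBF/(MTBF+MTTR) = 8527/(8527+38.9) = 0.995459
Series availability: 0.996721 × 0.995459 = 0.9922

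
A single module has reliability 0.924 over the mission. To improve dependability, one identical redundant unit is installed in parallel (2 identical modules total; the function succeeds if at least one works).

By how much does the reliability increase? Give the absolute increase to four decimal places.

0.0702

R_before = 0.924
R_after = 1 − (1 − 0.924)^2 = 0.9942
ΔR = 0.9942 − 0.924 = 0.0702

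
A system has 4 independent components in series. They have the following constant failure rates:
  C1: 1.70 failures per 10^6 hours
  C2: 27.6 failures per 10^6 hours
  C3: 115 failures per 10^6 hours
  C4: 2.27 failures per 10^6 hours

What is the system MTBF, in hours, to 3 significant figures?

Series of exponential components: λ_sys = Σ λ_i
λ_sys = 0.00000170 + 0.0000276 + 0.000115 + 0.00000227 = 1.4657e-04 /h
MTBF = 1 / λ_sys = 6820 h

6820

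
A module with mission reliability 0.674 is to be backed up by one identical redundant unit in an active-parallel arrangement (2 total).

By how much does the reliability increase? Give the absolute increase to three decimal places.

R_before = 0.674
R_after = 1 − (1 − 0.674)^2 = 0.894
ΔR = 0.894 − 0.674 = 0.220

0.220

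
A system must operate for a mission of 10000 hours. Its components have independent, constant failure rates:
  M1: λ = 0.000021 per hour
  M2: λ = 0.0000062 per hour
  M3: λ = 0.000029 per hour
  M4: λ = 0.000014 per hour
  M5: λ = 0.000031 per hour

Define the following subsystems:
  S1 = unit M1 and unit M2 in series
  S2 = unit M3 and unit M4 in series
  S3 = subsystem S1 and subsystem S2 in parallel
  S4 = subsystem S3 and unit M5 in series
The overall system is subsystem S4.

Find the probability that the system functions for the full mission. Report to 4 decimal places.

0.6724

R(M1) = exp(−0.000021 × 10000) = 0.810584
R(M2) = exp(−0.0000062 × 10000) = 0.939883
R(M3) = exp(−0.000029 × 10000) = 0.748264
R(M4) = exp(−0.000014 × 10000) = 0.869358
R(M5) = exp(−0.000031 × 10000) = 0.733447
Series (M1 and M2): 0.810584 × 0.939883 = 0.761854
Series (M3 and M4): 0.748264 × 0.869358 = 0.650509
Parallel ([0.761854] and [0.650509]): 1 − (1 − 0.761854)(1 − 0.650509) = 0.916770
Series ([0.916770] and M5): 0.916770 × 0.733447 = 0.6724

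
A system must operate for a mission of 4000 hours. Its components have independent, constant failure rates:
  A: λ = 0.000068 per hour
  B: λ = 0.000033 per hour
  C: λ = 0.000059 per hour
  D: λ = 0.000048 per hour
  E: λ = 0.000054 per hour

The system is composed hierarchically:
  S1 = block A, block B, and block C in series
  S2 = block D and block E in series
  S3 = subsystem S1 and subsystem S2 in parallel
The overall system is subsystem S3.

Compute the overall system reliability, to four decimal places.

R(A) = exp(−0.000068 × 4000) = 0.761854
R(B) = exp(−0.000033 × 4000) = 0.876341
R(C) = exp(−0.000059 × 4000) = 0.789781
R(D) = exp(−0.000048 × 4000) = 0.825307
R(E) = exp(−0.000054 × 4000) = 0.805735
Series (A, B, and C): 0.761854 × 0.876341 × 0.789781 = 0.527292
Series (D and E): 0.825307 × 0.805735 = 0.664979
Parallel ([0.527292] and [0.664979]): 1 − (1 − 0.527292)(1 − 0.664979) = 0.8416

0.8416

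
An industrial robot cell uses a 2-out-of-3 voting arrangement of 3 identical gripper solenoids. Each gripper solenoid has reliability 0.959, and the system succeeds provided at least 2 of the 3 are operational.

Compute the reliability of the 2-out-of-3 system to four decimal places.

R = Σ_{i=2}^{3} C(3,i) p^i (1−p)^{3−i} with p = 0.959
C(3,2)·0.959^2·0.041^1 = 0.113121
C(3,3)·0.959^3·0.041^0 = 0.881974
Sum = 0.9951

0.9951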